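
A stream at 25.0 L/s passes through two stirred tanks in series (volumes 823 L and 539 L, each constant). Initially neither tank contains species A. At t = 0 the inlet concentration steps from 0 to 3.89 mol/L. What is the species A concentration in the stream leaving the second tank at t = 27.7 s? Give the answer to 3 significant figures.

1.07 mol/L

Each tank obeys Vᵢ dCᵢ/dt = Q(Cᵢ₋₁ − Cᵢ), so τᵢ = Vᵢ/Q.
τ₁ = 823/25.0 = 32.920 s; τ₂ = 539/25.0 = 21.560 s.
Tank 1: C₁ = C_in(1 − e^(−t/τ₁)). Tank 2 (τ₁ ≠ τ₂): C₂ = C_in[1 − (τ₁ e^(−t/τ₁) − τ₂ e^(−t/τ₂))/(τ₁ − τ₂)].
At t = 27.7: e^(−t/τ₁) = 0.43109, e^(−t/τ₂) = 0.27671.
C₂ = 3.89·[1 − (32.920·0.43109 − 21.560·0.27671)/(11.360)] = 3.89·0.27591 = 1.0733 mol/L.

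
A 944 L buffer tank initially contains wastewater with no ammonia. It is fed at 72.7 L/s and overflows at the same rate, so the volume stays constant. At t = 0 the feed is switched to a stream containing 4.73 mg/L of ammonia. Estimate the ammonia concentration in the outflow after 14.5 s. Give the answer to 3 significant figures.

Transient balance on the dissolved component: V dC/dt = Q(C_in − C).
Rewrite as dC/dt + C/τ = C_in/τ, τ = V/Q = 12.985 s.
Integrating: C(t) = C_in + (C₀ − C_in) e^(−t/τ).
C(14.5) = 4.73 + (0 − 4.73)·e^(−14.5/12.985) = 4.73 + (-4.7300)·0.32736 = 3.1816 mg/L.

3.18 mg/L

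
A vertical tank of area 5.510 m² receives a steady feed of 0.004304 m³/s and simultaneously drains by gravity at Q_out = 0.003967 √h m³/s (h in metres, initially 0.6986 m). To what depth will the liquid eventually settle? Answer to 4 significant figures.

Level balance: A dh/dt = 0.004304 − 0.003967 √h. Setting dh/dt = 0:
Q_in = 0.003967 √h_ss ⇒ √h_ss = 0.004304/0.003967 = 1.08495.
h_ss = 1.08495² = 1.17712 m. (Since h₀ = 0.6986 m < h_ss, the level will rise toward this value.)

1.177 m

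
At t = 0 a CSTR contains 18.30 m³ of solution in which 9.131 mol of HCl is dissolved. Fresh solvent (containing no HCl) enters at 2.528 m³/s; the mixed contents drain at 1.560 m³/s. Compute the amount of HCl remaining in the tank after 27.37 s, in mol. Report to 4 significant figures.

2.158 mol

Total volume: dV/dt = Q_in − Q_out = 0.968000 m³/s, so V(t) = 18.30 + 0.968000 t and V(27.37) = 44.7942 m³.
Solute balance: dm/dt = 0 − Q_out C = −Q_out m/V(t).
Separate: dm/m = −Q_out dt/V(t) ⇒ ln(m/m₀) = −(Q_out/(Q_in−Q_out)) ln(V/V₀).
m = m₀ (V₀/V)^(Q_out/(Q_in−Q_out)) = 9.131 × (18.30/44.7942)^(1.61157) = 2.15768 mol.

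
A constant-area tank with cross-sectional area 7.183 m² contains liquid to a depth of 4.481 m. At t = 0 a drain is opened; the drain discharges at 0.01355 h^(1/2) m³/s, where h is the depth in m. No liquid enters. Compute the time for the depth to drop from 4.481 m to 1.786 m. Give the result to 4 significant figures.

827.4 s

A dh/dt = −Q_out = −0.01355 √h.
This is separable: 2 d(√h)/dt = −0.01355/A, so √h = √h₀ − (0.01355/(2A)) t.
t = 2A(√h₀ − √h)/0.01355 = 2·7.183·(√4.481 − √1.786)/0.01355
  = 14.3660 × (2.11684 − 1.33641) / 0.01355 = 827.422 s.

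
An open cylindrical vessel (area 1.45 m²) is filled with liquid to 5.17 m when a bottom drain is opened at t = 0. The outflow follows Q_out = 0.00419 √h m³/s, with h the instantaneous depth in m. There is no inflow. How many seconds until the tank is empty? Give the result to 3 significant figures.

1570 s

A dh/dt = −Q_out = −0.00419 √h.
∫ h^(−1/2) dh = −(0.00419/A) ∫ dt, giving 2√h = 2√h₀ − (0.00419/A) t.
Tank is empty when √h = 0: t_empty = 2A√h₀/0.00419.
t_empty = 2·1.45·√5.17/0.00419 = 2.9000·2.2738/0.00419 = 1573.7 s.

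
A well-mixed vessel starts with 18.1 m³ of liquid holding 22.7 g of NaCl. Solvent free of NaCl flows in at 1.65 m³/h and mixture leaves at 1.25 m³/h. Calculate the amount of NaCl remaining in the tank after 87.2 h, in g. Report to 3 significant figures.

Total volume: dV/dt = Q_in − Q_out = 0.40000 m³/h, so V(t) = 18.1 + 0.40000 t and V(87.2) = 52.980 m³.
Solute balance: dm/dt = 0 − Q_out C = −Q_out m/V(t).
dm/m = −Q_out dt/(V₀ + 0.40000 t); integrating gives ln(m/m₀) = −(Q_out/(Q_in−Q_out)) ln(V/V₀).
m = m₀ (V₀/V)^(Q_out/(Q_in−Q_out)) = 22.7 × (18.1/52.980)^(3.1250) = 0.79145 g.

0.791 g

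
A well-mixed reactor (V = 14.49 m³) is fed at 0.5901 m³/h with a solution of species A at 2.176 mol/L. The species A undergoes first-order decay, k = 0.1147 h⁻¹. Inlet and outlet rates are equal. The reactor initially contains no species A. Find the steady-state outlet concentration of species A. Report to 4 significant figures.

0.5702 mol/L

Species balance: V dC/dt = Q C_in − Q C − k V C.
Steady state (dC/dt = 0): C_ss = Q C_in/(Q + kV) = C_in/(1 + kV/Q).
C_ss = 0.5901·2.176/(0.5901 + 0.1147·14.49) = 1.28406/2.25210 = 0.570159 mol/L.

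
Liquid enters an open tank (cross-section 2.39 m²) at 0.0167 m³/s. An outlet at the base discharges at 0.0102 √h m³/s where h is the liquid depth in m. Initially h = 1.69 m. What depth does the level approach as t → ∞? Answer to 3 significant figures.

Mass balance (ρ constant): A dh/dt = Q_in − 0.0102 √h. At steady state dh/dt = 0:
Q_in = 0.0102 √h_ss ⇒ √h_ss = 0.0167/0.0102 = 1.6373.
h_ss = 1.6373² = 2.6806 m. (Since h₀ = 1.69 m < h_ss, the level will rise toward this value.)

2.68 m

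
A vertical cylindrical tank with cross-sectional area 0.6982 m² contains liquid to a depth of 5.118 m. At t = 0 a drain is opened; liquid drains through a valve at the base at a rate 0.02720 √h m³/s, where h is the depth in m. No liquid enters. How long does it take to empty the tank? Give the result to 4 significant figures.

A dh/dt = −Q_out = −0.02720 √h.
∫ h^(−1/2) dh = −(0.02720/A) ∫ dt, giving 2√h = 2√h₀ − (0.02720/A) t.
Tank is empty when √h = 0: t_empty = 2A√h₀/0.02720.
t_empty = 2·0.6982·√5.118/0.02720 = 1.39640·2.26230/0.02720 = 116.142 s.

116.1 s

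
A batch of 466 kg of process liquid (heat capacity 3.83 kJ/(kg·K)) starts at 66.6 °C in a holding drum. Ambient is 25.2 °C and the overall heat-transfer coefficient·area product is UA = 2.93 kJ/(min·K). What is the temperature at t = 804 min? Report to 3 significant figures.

36.3 °C

Lumped-capacitance energy balance: M c_p dT/dt = UA(T_amb − T).
dT/dt = (T_ss − T)/τ with T_ss = T_amb = 25.200 °C, τ = M c_p/UA = 466·3.83/2.93 = 609.14 min.
Integrating: T(t) = T_ss + (T₀ − T_ss) e^(−t/τ).
T(804) = 25.200 + (41.400)·0.26716 = 36.261 °C.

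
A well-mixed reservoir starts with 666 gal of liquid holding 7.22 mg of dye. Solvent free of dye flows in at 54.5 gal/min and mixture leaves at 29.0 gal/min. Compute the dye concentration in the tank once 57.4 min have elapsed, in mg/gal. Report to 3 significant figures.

0.000904 mg/gal

Let m(t) be the amount of dye. Volume: V(t) = V₀ + (Q_in − Q_out) t = 666 + 25.500 t; V(57.4) = 2129.7 gal.
Solute balance: dm/dt = 0 − Q_out C = −Q_out m/V(t).
dm/m = −Q_out dt/(V₀ + 25.500 t); integrating gives ln(m/m₀) = −(Q_out/(Q_in−Q_out)) ln(V/V₀).
m = m₀ (V₀/V)^(Q_out/(Q_in−Q_out)) = 7.22 × (666/2129.7)^(1.1373) = 1.9249 mg.
C = m/V = 1.9249/2129.7 = 0.00090382 mg/gal.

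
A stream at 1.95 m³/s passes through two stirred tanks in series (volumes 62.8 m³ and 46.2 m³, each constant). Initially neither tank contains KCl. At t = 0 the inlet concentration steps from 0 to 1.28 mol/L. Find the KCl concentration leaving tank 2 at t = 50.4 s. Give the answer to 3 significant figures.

0.692 mol/L

Species balance on tank i: dCᵢ/dt = (Cᵢ₋₁ − Cᵢ)/τᵢ with τᵢ = Vᵢ/Q.
τ₁ = 62.8/1.95 = 32.205 s; τ₂ = 46.2/1.95 = 23.692 s.
Solving the cascade with C₁(0)=C₂(0)=0 gives C₂(t) = C_in[1 − (τ₁ e^(−t/τ₁) − τ₂ e^(−t/τ₂))/(τ₁ − τ₂)].
At t = 50.4: e^(−t/τ₁) = 0.20909, e^(−t/τ₂) = 0.11916.
C₂ = 1.28·[1 − (32.205·0.20909 − 23.692·0.11916)/(8.5128)] = 1.28·0.54061 = 0.69198 mol/L.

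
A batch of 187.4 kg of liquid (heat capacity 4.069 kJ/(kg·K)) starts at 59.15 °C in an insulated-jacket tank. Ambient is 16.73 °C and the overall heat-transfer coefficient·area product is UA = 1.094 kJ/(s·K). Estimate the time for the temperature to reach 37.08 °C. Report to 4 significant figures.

512.0 s

M c_p dT/dt = −UA(T − T_amb).
τ = M c_p/UA = 697.012 s; T_ss = T_amb = 16.7300 °C.
T(t) = T_ss + (T₀ − T_ss)e^(−t/τ); set T = 37.08:
t = −τ ln[(T − T_ss)/(T₀ − T_ss)] = −697.012 · ln(0.479727) = 511.982 s.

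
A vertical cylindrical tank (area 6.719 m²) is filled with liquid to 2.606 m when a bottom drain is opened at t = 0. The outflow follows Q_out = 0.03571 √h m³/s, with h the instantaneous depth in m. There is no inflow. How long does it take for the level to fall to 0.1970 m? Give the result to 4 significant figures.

A dh/dt = −Q_out = −0.03571 √h.
∫ h^(−1/2) dh = −(0.03571/A) ∫ dt, giving 2√h = 2√h₀ − (0.03571/A) t.
t = 2A(√h₀ − √h)/0.03571 = 2·6.719·(√2.606 − √0.1970)/0.03571
  = 13.4380 × (1.61431 − 0.443847) / 0.03571 = 440.456 s.

440.5 s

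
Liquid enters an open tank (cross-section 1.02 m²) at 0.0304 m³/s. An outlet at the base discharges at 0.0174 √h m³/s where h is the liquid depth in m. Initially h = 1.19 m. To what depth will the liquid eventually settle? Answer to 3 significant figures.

Unsteady balance on liquid volume: A dh/dt = Q_in − 0.0174 √h. At steady state dh/dt = 0:
Q_in = 0.0174 √h_ss ⇒ √h_ss = 0.0304/0.0174 = 1.7471.
h_ss = 1.7471² = 3.0525 m. (Since h₀ = 1.19 m < h_ss, the level will rise toward this value.)

3.05 m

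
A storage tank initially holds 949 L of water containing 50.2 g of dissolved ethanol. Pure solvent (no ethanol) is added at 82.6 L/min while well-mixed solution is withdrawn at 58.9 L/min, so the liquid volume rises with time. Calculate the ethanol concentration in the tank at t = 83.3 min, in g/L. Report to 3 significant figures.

0.00105 g/L

Total volume: dV/dt = Q_in − Q_out = 23.700 L/min, so V(t) = 949 + 23.700 t and V(83.3) = 2923.2 L.
Species balance (pure solvent in): dm/dt = −Q_out · m/V(t).
Separate: dm/m = −Q_out dt/V(t) ⇒ ln(m/m₀) = −(Q_out/(Q_in−Q_out)) ln(V/V₀).
m = m₀ (V₀/V)^(Q_out/(Q_in−Q_out)) = 50.2 × (949/2923.2)^(2.4852) = 3.0650 g.
C = m/V = 3.0650/2923.2 = 0.0010485 g/L.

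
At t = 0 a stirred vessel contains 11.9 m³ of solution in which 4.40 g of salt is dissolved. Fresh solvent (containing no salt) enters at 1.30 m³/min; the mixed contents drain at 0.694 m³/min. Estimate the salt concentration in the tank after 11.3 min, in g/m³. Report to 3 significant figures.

0.139 g/m³

Let m(t) be the amount of salt. Volume: V(t) = V₀ + (Q_in − Q_out) t = 11.9 + 0.60600 t; V(11.3) = 18.748 m³.
Species balance (pure solvent in): dm/dt = −Q_out · m/V(t).
Separate: dm/m = −Q_out dt/V(t) ⇒ ln(m/m₀) = −(Q_out/(Q_in−Q_out)) ln(V/V₀).
m = m₀ (V₀/V)^(Q_out/(Q_in−Q_out)) = 4.40 × (11.9/18.748)^(1.1452) = 2.6145 g.
C = m/V = 2.6145/18.748 = 0.13945 g/m³.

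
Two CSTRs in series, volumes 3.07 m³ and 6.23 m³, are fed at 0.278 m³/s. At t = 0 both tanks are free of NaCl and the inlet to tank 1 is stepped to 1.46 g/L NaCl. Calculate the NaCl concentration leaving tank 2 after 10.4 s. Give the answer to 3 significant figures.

Each tank obeys Vᵢ dCᵢ/dt = Q(Cᵢ₋₁ − Cᵢ), so τᵢ = Vᵢ/Q.
τ₁ = 3.07/0.278 = 11.043 s; τ₂ = 6.23/0.278 = 22.410 s.
Solving the cascade with C₁(0)=C₂(0)=0 gives C₂(t) = C_in[1 − (τ₁ e^(−t/τ₁) − τ₂ e^(−t/τ₂))/(τ₁ − τ₂)].
At t = 10.4: e^(−t/τ₁) = 0.38994, e^(−t/τ₂) = 0.62872.
C₂ = 1.46·[1 − (11.043·0.38994 − 22.410·0.62872)/(-11.367)] = 1.46·0.13931 = 0.20339 g/L.

0.203 g/L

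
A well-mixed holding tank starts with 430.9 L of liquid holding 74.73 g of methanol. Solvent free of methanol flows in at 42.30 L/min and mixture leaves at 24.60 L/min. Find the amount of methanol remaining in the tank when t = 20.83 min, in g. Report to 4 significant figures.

Total volume: dV/dt = Q_in − Q_out = 17.7000 L/min, so V(t) = 430.9 + 17.7000 t and V(20.83) = 799.591 L.
Species balance (pure solvent in): dm/dt = −Q_out · m/V(t).
Separate: dm/m = −Q_out dt/V(t) ⇒ ln(m/m₀) = −(Q_out/(Q_in−Q_out)) ln(V/V₀).
m = m₀ (V₀/V)^(Q_out/(Q_in−Q_out)) = 74.73 × (430.9/799.591)^(1.38983) = 31.6474 g.

31.65 g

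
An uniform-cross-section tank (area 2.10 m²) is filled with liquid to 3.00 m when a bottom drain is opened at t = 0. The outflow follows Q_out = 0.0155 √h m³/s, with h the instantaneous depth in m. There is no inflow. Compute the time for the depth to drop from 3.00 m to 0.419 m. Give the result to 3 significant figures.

294 s

With no inflow, A dh/dt = −0.0155 √h.
Separate and integrate: 2(√h − √h₀) = −(0.0155/A) t.
t = 2A(√h₀ − √h)/0.0155 = 2·2.10·(√3.00 − √0.419)/0.0155
  = 4.2000 × (1.7321 − 0.64730) / 0.0155 = 293.93 s.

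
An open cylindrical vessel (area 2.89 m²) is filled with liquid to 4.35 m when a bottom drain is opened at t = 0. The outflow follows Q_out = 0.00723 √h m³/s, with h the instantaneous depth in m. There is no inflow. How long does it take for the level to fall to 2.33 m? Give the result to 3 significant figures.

447 s

Mass balance (ρ constant): A dh/dt = −0.00723 √h.
Separate and integrate: 2(√h − √h₀) = −(0.00723/A) t.
t = 2A(√h₀ − √h)/0.00723 = 2·2.89·(√4.35 − √2.33)/0.00723
  = 5.7800 × (2.0857 − 1.5264) / 0.00723 = 447.08 s.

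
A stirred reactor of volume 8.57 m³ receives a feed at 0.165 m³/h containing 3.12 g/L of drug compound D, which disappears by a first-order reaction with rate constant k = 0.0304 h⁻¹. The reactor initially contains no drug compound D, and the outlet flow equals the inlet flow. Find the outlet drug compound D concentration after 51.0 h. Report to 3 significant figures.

Species balance: V dC/dt = Q C_in − Q C − k V C.
dC/dt = (Q/V) C_in − (Q/V + k) C; effective rate a = Q/V + k = 0.019253 + 0.0304 = 0.049653 h⁻¹.
C_ss = Q C_in/(Q + kV) = 1.2098 g/L; C(t) = C_ss + (C₀ − C_ss) e^(−a t).
C(51.0) = 1.2098 + (-1.2098)·e^(−0.049653·51.0) = 1.2098 + (-1.2098)·0.079475 = 1.1136 g/L.

1.11 g/L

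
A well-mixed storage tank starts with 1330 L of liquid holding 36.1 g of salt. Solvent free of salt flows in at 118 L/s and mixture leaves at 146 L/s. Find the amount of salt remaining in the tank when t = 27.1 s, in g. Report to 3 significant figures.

Let m(t) be the amount of salt. Volume: V(t) = V₀ + (Q_in − Q_out) t = 1330 − 28.000 t; V(27.1) = 571.20 L.
Species balance (pure solvent in): dm/dt = −Q_out · m/V(t).
dm/m = −Q_out dt/(V₀ − 28.000 t); integrating gives ln(m/m₀) = −(Q_out/(Q_in−Q_out)) ln(V/V₀).
m = m₀ (V₀/V)^(Q_out/(Q_in−Q_out)) = 36.1 × (1330/571.20)^(-5.2143) = 0.44008 g.

0.440 g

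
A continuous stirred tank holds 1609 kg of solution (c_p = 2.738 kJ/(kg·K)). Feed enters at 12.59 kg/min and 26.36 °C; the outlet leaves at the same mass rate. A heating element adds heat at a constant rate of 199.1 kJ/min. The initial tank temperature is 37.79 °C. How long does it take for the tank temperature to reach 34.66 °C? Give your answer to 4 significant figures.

First-law balance (no shaft work): M c_p dT/dt = ṁ c_p (T_in − T) + 199.1.
τ = M/ṁ = 127.800 min; T_ss = T_in + Q̇/(ṁ c_p) = 32.1358 °C.
T(t) = T_ss + (T₀ − T_ss) e^(−t/τ). Set T = 34.66:
e^(−t/τ) = (34.66 − 32.1358)/(37.79 − 32.1358) = 0.446429
t = −127.800 · ln(0.446429) = 103.067 min.

103.1 min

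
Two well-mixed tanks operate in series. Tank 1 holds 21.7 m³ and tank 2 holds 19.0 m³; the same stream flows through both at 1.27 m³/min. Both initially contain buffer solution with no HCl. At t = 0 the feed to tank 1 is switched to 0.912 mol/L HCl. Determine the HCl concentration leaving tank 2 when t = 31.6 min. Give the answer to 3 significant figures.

0.535 mol/L

Time constants: τᵢ = Vᵢ/Q for each well-mixed tank.
τ₁ = 21.7/1.27 = 17.087 min; τ₂ = 19.0/1.27 = 14.961 min.
Tank 1: C₁ = C_in(1 − e^(−t/τ₁)). Tank 2 (τ₁ ≠ τ₂): C₂ = C_in[1 − (τ₁ e^(−t/τ₁) − τ₂ e^(−t/τ₂))/(τ₁ − τ₂)].
At t = 31.6: e^(−t/τ₁) = 0.15733, e^(−t/τ₂) = 0.12097.
C₂ = 0.912·[1 − (17.087·0.15733 − 14.961·0.12097)/(2.1260)] = 0.912·0.58679 = 0.53516 mol/L.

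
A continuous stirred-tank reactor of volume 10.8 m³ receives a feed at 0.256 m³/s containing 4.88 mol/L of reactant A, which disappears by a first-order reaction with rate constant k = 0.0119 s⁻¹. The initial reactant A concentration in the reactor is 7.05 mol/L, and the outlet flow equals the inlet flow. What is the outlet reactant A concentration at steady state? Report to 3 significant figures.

3.25 mol/L

V dC/dt = Q(C_in − C) − k V C.
At steady state: 0 = Q C_in − (Q + kV) C_ss, so C_ss = Q C_in/(Q + kV).
C_ss = 0.256·4.88/(0.256 + 0.0119·10.8) = 1.2493/0.38452 = 3.2489 mol/L.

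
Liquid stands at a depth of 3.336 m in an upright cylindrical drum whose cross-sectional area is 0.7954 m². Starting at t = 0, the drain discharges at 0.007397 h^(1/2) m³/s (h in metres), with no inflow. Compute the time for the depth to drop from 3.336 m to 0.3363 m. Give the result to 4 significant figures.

With no inflow, A dh/dt = −0.007397 √h.
Separate and integrate: 2(√h − √h₀) = −(0.007397/A) t.
t = 2A(√h₀ − √h)/0.007397 = 2·0.7954·(√3.336 − √0.3363)/0.007397
  = 1.59080 × (1.82647 − 0.579914) / 0.007397 = 268.085 s.

268.1 s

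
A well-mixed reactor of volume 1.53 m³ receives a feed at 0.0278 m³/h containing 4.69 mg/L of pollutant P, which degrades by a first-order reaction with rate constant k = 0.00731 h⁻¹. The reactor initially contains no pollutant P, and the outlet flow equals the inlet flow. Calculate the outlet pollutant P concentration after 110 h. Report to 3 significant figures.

3.14 mg/L

V dC/dt = Q(C_in − C) − k V C.
This is linear with rate a = Q/V + k = 0.025480 h⁻¹.
C_ss = Q C_in/(Q + kV) = 3.3445 mg/L; C(t) = C_ss + (C₀ − C_ss) e^(−a t).
C(110) = 3.3445 + (-3.3445)·e^(−0.025480·110) = 3.3445 + (-3.3445)·0.060640 = 3.1417 mg/L.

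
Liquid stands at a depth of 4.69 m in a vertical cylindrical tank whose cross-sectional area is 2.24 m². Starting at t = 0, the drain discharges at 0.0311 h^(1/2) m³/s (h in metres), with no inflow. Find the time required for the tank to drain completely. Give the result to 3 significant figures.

312 s

With no inflow, A dh/dt = −0.0311 √h.
∫ h^(−1/2) dh = −(0.0311/A) ∫ dt, giving 2√h = 2√h₀ − (0.0311/A) t.
Tank is empty when √h = 0: t_empty = 2A√h₀/0.0311.
t_empty = 2·2.24·√4.69/0.0311 = 4.4800·2.1656/0.0311 = 311.96 s.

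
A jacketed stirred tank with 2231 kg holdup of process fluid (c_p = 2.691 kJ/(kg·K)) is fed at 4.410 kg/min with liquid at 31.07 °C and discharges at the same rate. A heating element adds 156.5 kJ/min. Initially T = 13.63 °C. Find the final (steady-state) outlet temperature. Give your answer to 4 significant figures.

44.26 °C

M c_p dT/dt = ṁ c_p (T_in − T) + Q̇.
At steady state dT/dt = 0 ⇒ T_ss = T_in + Q̇/(ṁ c_p) = 31.07 + 156.5/(4.410·2.691) = 44.2575 °C.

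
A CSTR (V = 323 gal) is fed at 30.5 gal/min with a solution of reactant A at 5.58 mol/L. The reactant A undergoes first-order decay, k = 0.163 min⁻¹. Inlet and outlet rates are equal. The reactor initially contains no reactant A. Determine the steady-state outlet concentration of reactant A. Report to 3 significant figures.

V dC/dt = Q(C_in − C) − k V C.
Steady state (dC/dt = 0): C_ss = Q C_in/(Q + kV) = C_in/(1 + kV/Q).
C_ss = 30.5·5.58/(30.5 + 0.163·323) = 170.19/83.149 = 2.0468 mol/L.

2.05 mol/L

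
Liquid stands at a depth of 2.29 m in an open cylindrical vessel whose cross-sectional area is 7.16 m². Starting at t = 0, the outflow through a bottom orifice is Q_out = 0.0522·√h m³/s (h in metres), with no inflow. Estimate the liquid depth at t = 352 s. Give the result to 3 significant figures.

A dh/dt = −Q_out = −0.0522 √h.
∫ h^(−1/2) dh = −(0.0522/A) ∫ dt, giving 2√h = 2√h₀ − (0.0522/A) t.
√h = √2.29 − 0.0522·352/(2·7.16) = 1.5133 − 1.2831 = 0.23015.
h = 0.23015² = 0.052967 m.

0.0530 m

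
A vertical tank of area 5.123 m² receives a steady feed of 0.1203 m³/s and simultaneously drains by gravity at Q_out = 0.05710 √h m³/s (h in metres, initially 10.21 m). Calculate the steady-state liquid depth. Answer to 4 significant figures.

Volume balance on the tank: A dh/dt = Q_in − 0.05710 √h. At steady state dh/dt = 0:
Q_in = 0.05710 √h_ss ⇒ √h_ss = 0.1203/0.05710 = 2.10683.
h_ss = 2.10683² = 4.43873 m. (Since h₀ = 10.21 m > h_ss, the level will fall toward this value.)

4.439 m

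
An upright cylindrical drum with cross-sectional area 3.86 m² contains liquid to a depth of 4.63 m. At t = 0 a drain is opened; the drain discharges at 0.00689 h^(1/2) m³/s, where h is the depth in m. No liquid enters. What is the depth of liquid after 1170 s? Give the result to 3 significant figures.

1.23 m

With no inflow, A dh/dt = −0.00689 √h.
∫ h^(−1/2) dh = −(0.00689/A) ∫ dt, giving 2√h = 2√h₀ − (0.00689/A) t.
√h = √4.63 − 0.00689·1170/(2·3.86) = 2.1517 − 1.0442 = 1.1075.
h = 1.1075² = 1.2266 m.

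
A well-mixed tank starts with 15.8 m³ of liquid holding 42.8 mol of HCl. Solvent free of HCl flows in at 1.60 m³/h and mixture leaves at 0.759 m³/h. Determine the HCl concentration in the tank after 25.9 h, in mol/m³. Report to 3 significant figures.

0.521 mol/m³

Let m(t) be the amount of HCl. Volume: V(t) = V₀ + (Q_in − Q_out) t = 15.8 + 0.84100 t; V(25.9) = 37.582 m³.
Species balance (pure solvent in): dm/dt = −Q_out · m/V(t).
Separate: dm/m = −Q_out dt/V(t) ⇒ ln(m/m₀) = −(Q_out/(Q_in−Q_out)) ln(V/V₀).
m = m₀ (V₀/V)^(Q_out/(Q_in−Q_out)) = 42.8 × (15.8/37.582)^(0.90250) = 19.580 mol.
C = m/V = 19.580/37.582 = 0.52100 mol/m³.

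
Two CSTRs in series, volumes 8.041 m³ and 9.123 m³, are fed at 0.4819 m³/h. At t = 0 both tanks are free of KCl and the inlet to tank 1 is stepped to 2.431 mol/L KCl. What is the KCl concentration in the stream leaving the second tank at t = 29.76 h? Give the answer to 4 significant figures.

Species balance on tank i: dCᵢ/dt = (Cᵢ₋₁ − Cᵢ)/τᵢ with τᵢ = Vᵢ/Q.
τ₁ = 8.041/0.4819 = 16.6860 h; τ₂ = 9.123/0.4819 = 18.9313 h.
Solving the cascade with C₁(0)=C₂(0)=0 gives C₂(t) = C_in[1 − (τ₁ e^(−t/τ₁) − τ₂ e^(−t/τ₂))/(τ₁ − τ₂)].
At t = 29.76: e^(−t/τ₁) = 0.168044, e^(−t/τ₂) = 0.207630.
C₂ = 2.431·[1 − (16.6860·0.168044 − 18.9313·0.207630)/(-2.24528)] = 2.431·0.498187 = 1.21109 mol/L.

1.211 mol/L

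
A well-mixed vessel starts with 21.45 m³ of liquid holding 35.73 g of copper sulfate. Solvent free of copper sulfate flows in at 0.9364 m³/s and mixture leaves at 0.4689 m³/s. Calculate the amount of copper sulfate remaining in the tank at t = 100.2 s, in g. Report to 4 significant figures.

11.18 g

Total volume: dV/dt = Q_in − Q_out = 0.467500 m³/s, so V(t) = 21.45 + 0.467500 t and V(100.2) = 68.2935 m³.
No copper sulfate enters, so dm/dt = −Q_out · (m/V).
dm/m = −Q_out dt/(V₀ + 0.467500 t); integrating gives ln(m/m₀) = −(Q_out/(Q_in−Q_out)) ln(V/V₀).
m = m₀ (V₀/V)^(Q_out/(Q_in−Q_out)) = 35.73 × (21.45/68.2935)^(1.00299) = 11.1834 g.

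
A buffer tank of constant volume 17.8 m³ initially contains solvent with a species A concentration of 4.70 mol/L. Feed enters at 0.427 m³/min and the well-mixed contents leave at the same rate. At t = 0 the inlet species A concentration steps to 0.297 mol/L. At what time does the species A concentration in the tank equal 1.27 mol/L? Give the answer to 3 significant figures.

62.9 min

Accumulation = in − out for the solute gives V dC/dt = Q(C_in − C), so τ = V/Q = 41.686 min.
C(t) = C_in + (C₀ − C_in) e^(−t/τ). Set C = 1.27 and solve for t:
e^(−t/τ) = (C − C_in)/(C₀ − C_in) = (1.27 − 0.297)/(4.70 − 0.297) = 0.22099
t = −τ ln(…) = 41.686 × 1.5097 = 62.932 min.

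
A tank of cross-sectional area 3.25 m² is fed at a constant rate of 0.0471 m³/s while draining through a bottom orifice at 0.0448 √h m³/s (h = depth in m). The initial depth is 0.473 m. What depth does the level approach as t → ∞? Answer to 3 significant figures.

A dh/dt = Q_in − 0.0448 √h. Steady state requires inflow = outflow:
Q_in = 0.0448 √h_ss ⇒ √h_ss = 0.0471/0.0448 = 1.0513.
h_ss = 1.0513² = 1.1053 m. (Since h₀ = 0.473 m < h_ss, the level will rise toward this value.)

1.11 m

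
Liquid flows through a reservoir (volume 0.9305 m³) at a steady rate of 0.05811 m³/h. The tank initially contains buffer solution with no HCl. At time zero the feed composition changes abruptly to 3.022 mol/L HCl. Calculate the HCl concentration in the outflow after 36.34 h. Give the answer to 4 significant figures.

2.710 mol/L

Transient balance on the dissolved component: V dC/dt = Q(C_in − C).
So dC/dt = (C_in − C)/τ with τ = V/Q = 0.9305/0.05811 = 16.0127 h.
This is linear first-order; C(t) = C_in + (C₀ − C_in) e^(−t/τ).
C(36.34) = 3.022 + (0 − 3.022)·e^(−36.34/16.0127) = 3.022 + (-3.02200)·0.103370 = 2.70962 mol/L.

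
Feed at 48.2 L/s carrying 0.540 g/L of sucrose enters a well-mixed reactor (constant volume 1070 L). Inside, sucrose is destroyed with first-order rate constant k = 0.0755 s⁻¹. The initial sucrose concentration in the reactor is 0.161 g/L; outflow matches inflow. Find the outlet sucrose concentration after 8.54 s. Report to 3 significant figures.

V dC/dt = Q(C_in − C) − k V C.
This is linear with rate a = Q/V + k = 0.12055 s⁻¹.
C_ss = Q C_in/(Q + kV) = 0.20179 g/L; C(t) = C_ss + (C₀ − C_ss) e^(−a t).
C(8.54) = 0.20179 + (-0.040791)·e^(−0.12055·8.54) = 0.20179 + (-0.040791)·0.35720 = 0.18722 g/L.

0.187 g/L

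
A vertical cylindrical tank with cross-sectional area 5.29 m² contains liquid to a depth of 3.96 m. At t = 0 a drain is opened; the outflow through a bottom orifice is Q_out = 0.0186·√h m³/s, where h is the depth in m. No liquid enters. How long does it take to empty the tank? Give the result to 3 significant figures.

1130 s

Volume balance on the tank: A dh/dt = −0.0186 √h.
∫ h^(−1/2) dh = −(0.0186/A) ∫ dt, giving 2√h = 2√h₀ − (0.0186/A) t.
Tank is empty when √h = 0: t_empty = 2A√h₀/0.0186.
t_empty = 2·5.29·√3.96/0.0186 = 10.580·1.9900/0.0186 = 1131.9 s.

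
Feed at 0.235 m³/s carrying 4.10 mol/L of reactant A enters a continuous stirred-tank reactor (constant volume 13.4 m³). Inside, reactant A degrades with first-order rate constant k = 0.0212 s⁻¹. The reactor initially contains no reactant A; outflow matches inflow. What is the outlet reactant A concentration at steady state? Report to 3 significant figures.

1.86 mol/L

Species balance: V dC/dt = Q C_in − Q C − k V C.
Steady state (dC/dt = 0): C_ss = Q C_in/(Q + kV) = C_in/(1 + kV/Q).
C_ss = 0.235·4.10/(0.235 + 0.0212·13.4) = 0.96350/0.51908 = 1.8562 mol/L.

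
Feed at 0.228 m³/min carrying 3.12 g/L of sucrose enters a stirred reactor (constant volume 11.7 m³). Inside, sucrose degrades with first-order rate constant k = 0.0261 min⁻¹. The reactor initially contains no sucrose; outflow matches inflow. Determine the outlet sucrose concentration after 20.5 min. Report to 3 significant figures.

Accumulation = in − out − consumed: V dC/dt = Q C_in − Q C − k V C.
This is linear with rate a = Q/V + k = 0.045587 min⁻¹.
C_ss = Q C_in/(Q + kV) = 1.3337 g/L; C(t) = C_ss + (C₀ − C_ss) e^(−a t).
C(20.5) = 1.3337 + (-1.3337)·e^(−0.045587·20.5) = 1.3337 + (-1.3337)·0.39277 = 0.80987 g/L.

0.810 g/L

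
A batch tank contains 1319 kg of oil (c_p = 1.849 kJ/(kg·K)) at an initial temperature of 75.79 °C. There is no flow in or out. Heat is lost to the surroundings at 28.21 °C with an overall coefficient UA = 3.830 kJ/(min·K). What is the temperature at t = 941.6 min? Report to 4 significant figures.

39.05 °C

Lumped-capacitance energy balance: M c_p dT/dt = UA(T_amb − T).
dT/dt = (T_ss − T)/τ with T_ss = T_amb = 28.2100 °C, τ = M c_p/UA = 1319·1.849/3.830 = 636.770 min.
Solution: T(t) = T_ss + (T₀ − T_ss) e^(−t/τ).
T(941.6) = 28.2100 + (47.5800)·0.227931 = 39.0550 °C.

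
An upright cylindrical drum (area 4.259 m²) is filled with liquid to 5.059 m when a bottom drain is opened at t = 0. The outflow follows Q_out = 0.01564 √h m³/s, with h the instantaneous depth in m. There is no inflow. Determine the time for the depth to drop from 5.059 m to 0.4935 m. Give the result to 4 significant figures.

842.4 s

A dh/dt = −Q_out = −0.01564 √h.
Separate and integrate: 2(√h − √h₀) = −(0.01564/A) t.
t = 2A(√h₀ − √h)/0.01564 = 2·4.259·(√5.059 − √0.4935)/0.01564
  = 8.51800 × (2.24922 − 0.702496) / 0.01564 = 842.392 s.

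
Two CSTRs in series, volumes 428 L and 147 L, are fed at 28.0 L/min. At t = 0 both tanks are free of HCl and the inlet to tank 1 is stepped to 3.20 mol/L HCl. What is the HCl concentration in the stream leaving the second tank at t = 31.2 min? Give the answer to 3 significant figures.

Species balance on tank i: dCᵢ/dt = (Cᵢ₋₁ − Cᵢ)/τᵢ with τᵢ = Vᵢ/Q.
τ₁ = 428/28.0 = 15.286 min; τ₂ = 147/28.0 = 5.2500 min.
Tank 1: C₁ = C_in(1 − e^(−t/τ₁)). Tank 2 (τ₁ ≠ τ₂): C₂ = C_in[1 − (τ₁ e^(−t/τ₁) − τ₂ e^(−t/τ₂))/(τ₁ − τ₂)].
At t = 31.2: e^(−t/τ₁) = 0.12988, e^(−t/τ₂) = 0.0026245.
C₂ = 3.20·[1 − (15.286·0.12988 − 5.2500·0.0026245)/(10.036)] = 3.20·0.80354 = 2.5713 mol/L.

2.57 mol/L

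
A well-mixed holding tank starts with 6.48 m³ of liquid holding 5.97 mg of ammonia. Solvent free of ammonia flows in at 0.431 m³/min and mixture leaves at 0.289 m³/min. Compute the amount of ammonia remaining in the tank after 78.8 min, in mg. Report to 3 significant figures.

0.775 mg

Let m(t) be the amount of ammonia. Volume: V(t) = V₀ + (Q_in − Q_out) t = 6.48 + 0.14200 t; V(78.8) = 17.670 m³.
No ammonia enters, so dm/dt = −Q_out · (m/V).
dm/m = −Q_out dt/(V₀ + 0.14200 t); integrating gives ln(m/m₀) = −(Q_out/(Q_in−Q_out)) ln(V/V₀).
m = m₀ (V₀/V)^(Q_out/(Q_in−Q_out)) = 5.97 × (6.48/17.670)^(2.0352) = 0.77505 mg.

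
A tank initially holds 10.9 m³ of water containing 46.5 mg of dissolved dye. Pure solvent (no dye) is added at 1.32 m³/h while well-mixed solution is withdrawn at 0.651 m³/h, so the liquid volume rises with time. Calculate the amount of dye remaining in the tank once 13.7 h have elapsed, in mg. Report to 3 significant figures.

Let m(t) be the amount of dye. Volume: V(t) = V₀ + (Q_in − Q_out) t = 10.9 + 0.66900 t; V(13.7) = 20.065 m³.
Solute balance: dm/dt = 0 − Q_out C = −Q_out m/V(t).
dm/m = −Q_out dt/(V₀ + 0.66900 t); integrating gives ln(m/m₀) = −(Q_out/(Q_in−Q_out)) ln(V/V₀).
m = m₀ (V₀/V)^(Q_out/(Q_in−Q_out)) = 46.5 × (10.9/20.065)^(0.97309) = 25.678 mg.

25.7 mg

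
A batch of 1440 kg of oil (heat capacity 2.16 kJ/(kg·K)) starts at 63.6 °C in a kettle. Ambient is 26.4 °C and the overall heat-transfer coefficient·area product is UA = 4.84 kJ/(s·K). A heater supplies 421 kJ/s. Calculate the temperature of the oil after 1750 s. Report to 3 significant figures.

110 °C

Lumped-capacitance energy balance: M c_p dT/dt = UA(T_amb − T) + Q̇.
dT/dt = (T_ss − T)/τ with T_ss = T_amb + Q̇/UA = 26.4 + 421/4.84 = 113.38 °C, τ = M c_p/UA = 1440·2.16/4.84 = 642.64 s.
This is linear first-order; T(t) = T_ss + (T₀ − T_ss) e^(−t/τ).
T(1750) = 113.38 + (-49.783)·0.065669 = 110.11 °C.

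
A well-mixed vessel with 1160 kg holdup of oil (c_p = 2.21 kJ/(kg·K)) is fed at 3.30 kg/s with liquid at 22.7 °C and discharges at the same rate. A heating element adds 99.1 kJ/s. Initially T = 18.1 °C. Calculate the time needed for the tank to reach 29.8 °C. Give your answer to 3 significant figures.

362 s

Unsteady energy balance on the tank contents: M c_p dT/dt = ṁ c_p (T_in − T) + 99.1.
τ = M/ṁ = 351.52 s; T_ss = T_in + Q̇/(ṁ c_p) = 36.288 °C.
T(t) = T_ss + (T₀ − T_ss) e^(−t/τ). Set T = 29.8:
e^(−t/τ) = (29.8 − 36.288)/(18.1 − 36.288) = 0.35673
t = −351.52 · ln(0.35673) = 362.33 s.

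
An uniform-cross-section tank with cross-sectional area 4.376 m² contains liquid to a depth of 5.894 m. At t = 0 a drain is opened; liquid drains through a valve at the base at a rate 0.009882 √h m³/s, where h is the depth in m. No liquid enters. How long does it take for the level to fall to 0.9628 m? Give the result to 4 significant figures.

A dh/dt = −Q_out = −0.009882 √h.
Separate and integrate: 2(√h − √h₀) = −(0.009882/A) t.
t = 2A(√h₀ − √h)/0.009882 = 2·4.376·(√5.894 − √0.9628)/0.009882
  = 8.75200 × (2.42776 − 0.981224) / 0.009882 = 1281.12 s.

1281 s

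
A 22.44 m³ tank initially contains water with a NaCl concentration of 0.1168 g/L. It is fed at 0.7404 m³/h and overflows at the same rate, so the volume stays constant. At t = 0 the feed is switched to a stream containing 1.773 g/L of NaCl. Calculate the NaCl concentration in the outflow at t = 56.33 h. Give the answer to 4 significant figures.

Transient balance on the dissolved component: V dC/dt = Q(C_in − C).
So dC/dt = (C_in − C)/τ with τ = V/Q = 22.44/0.7404 = 30.3079 h.
C approaches C_in exponentially: C(t) = C_in + (C₀ − C_in) e^(−t/τ).
C(56.33) = 1.773 + (0.1168 − 1.773)·e^(−56.33/30.3079) = 1.773 + (-1.65620)·0.155892 = 1.51481 g/L.

1.515 g/L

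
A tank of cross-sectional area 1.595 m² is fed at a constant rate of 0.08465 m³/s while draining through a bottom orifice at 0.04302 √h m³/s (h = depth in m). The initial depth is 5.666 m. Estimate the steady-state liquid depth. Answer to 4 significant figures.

Level balance: A dh/dt = 0.08465 − 0.04302 √h. Setting dh/dt = 0:
Q_in = 0.04302 √h_ss ⇒ √h_ss = 0.08465/0.04302 = 1.96769.
h_ss = 1.96769² = 3.87180 m. (Since h₀ = 5.666 m > h_ss, the level will fall toward this value.)

3.872 m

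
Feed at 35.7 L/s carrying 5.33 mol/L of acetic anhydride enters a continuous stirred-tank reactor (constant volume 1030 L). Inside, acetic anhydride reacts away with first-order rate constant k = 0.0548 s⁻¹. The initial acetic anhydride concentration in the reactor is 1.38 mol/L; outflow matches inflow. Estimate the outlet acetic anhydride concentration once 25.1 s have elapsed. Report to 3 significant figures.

1.99 mol/L

Accumulation = in − out − consumed: V dC/dt = Q C_in − Q C − k V C.
This is linear with rate a = Q/V + k = 0.089460 s⁻¹.
C_ss = Q C_in/(Q + kV) = 2.0650 mol/L; C(t) = C_ss + (C₀ − C_ss) e^(−a t).
C(25.1) = 2.0650 + (-0.68504)·e^(−0.089460·25.1) = 2.0650 + (-0.68504)·0.10588 = 1.9925 mol/L.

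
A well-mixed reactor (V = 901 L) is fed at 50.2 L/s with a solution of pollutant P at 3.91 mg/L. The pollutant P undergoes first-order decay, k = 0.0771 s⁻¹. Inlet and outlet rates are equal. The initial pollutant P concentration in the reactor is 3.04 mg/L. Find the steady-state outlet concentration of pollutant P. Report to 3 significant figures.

Accumulation = in − out − consumed: V dC/dt = Q C_in − Q C − k V C.
At steady state: 0 = Q C_in − (Q + kV) C_ss, so C_ss = Q C_in/(Q + kV).
C_ss = 50.2·3.91/(50.2 + 0.0771·901) = 196.28/119.67 = 1.6402 mg/L.

1.64 mg/L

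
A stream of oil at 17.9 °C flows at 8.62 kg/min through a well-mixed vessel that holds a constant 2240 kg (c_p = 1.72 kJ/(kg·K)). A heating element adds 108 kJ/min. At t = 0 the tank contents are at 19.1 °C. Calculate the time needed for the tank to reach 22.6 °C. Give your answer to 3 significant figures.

Energy balance: M c_p dT/dt = ṁ c_p (T_in − T) + 108.
τ = M/ṁ = 259.86 min; T_ss = T_in + Q̇/(ṁ c_p) = 25.184 °C.
T(t) = T_ss + (T₀ − T_ss) e^(−t/τ). Set T = 22.6:
e^(−t/τ) = (22.6 − 25.184)/(19.1 − 25.184) = 0.42475
t = −259.86 · ln(0.42475) = 222.51 min.

223 min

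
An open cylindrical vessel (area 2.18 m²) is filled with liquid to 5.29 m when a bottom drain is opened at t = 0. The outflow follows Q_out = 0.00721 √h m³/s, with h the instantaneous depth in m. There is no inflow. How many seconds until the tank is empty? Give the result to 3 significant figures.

A dh/dt = −Q_out = −0.00721 √h.
This is separable: 2 d(√h)/dt = −0.00721/A, so √h = √h₀ − (0.00721/(2A)) t.
Set h = 0: 2√h₀ = (0.00721/A) t_empty ⇒ t_empty = 2A√h₀/0.00721.
t_empty = 2·2.18·√5.29/0.00721 = 4.3600·2.3000/0.00721 = 1390.8 s.

1390 s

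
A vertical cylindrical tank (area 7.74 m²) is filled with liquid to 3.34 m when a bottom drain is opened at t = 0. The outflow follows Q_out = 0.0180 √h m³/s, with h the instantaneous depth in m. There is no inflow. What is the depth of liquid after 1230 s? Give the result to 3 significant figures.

With no inflow, A dh/dt = −0.0180 √h.
This is separable: 2 d(√h)/dt = −0.0180/A, so √h = √h₀ − (0.0180/(2A)) t.
√h = √3.34 − 0.0180·1230/(2·7.74) = 1.8276 − 1.4302 = 0.39733.
h = 0.39733² = 0.15787 m.

0.158 m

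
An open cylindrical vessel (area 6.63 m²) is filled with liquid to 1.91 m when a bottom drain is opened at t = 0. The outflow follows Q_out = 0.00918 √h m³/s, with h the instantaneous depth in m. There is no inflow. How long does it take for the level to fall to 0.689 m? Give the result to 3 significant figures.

797 s

With no inflow, A dh/dt = −0.00918 √h.
This is separable: 2 d(√h)/dt = −0.00918/A, so √h = √h₀ − (0.00918/(2A)) t.
t = 2A(√h₀ − √h)/0.00918 = 2·6.63·(√1.91 − √0.689)/0.00918
  = 13.260 × (1.3820 − 0.83006) / 0.00918 = 797.29 s.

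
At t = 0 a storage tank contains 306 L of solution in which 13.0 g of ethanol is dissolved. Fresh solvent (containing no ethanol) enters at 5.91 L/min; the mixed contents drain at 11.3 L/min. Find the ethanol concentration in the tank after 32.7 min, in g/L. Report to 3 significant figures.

0.0166 g/L

Let m(t) be the amount of ethanol. Volume: V(t) = V₀ + (Q_in − Q_out) t = 306 − 5.3900 t; V(32.7) = 129.75 L.
Species balance (pure solvent in): dm/dt = −Q_out · m/V(t).
dm/m = −Q_out dt/(V₀ − 5.3900 t); integrating gives ln(m/m₀) = −(Q_out/(Q_in−Q_out)) ln(V/V₀).
m = m₀ (V₀/V)^(Q_out/(Q_in−Q_out)) = 13.0 × (306/129.75)^(-2.0965) = 2.1515 g.
C = m/V = 2.1515/129.75 = 0.016582 g/L.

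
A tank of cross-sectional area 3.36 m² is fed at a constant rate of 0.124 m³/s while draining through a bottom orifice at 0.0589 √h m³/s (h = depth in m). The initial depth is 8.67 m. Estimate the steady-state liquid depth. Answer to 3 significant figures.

Unsteady balance on liquid volume: A dh/dt = Q_in − 0.0589 √h. At steady state dh/dt = 0:
Q_in = 0.0589 √h_ss ⇒ √h_ss = 0.124/0.0589 = 2.1053.
h_ss = 2.1053² = 4.4321 m. (Since h₀ = 8.67 m > h_ss, the level will fall toward this value.)

4.43 m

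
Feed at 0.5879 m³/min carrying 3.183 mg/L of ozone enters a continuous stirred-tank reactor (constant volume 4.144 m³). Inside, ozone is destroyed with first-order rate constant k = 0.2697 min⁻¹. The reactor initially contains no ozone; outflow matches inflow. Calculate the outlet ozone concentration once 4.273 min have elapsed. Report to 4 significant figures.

0.9082 mg/L

Species balance: V dC/dt = Q C_in − Q C − k V C.
This is linear with rate a = Q/V + k = 0.411568 min⁻¹.
C_ss = Q C_in/(Q + kV) = 1.09718 mg/L; C(t) = C_ss + (C₀ − C_ss) e^(−a t).
C(4.273) = 1.09718 + (-1.09718)·e^(−0.411568·4.273) = 1.09718 + (-1.09718)·0.172281 = 0.908159 mg/L.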